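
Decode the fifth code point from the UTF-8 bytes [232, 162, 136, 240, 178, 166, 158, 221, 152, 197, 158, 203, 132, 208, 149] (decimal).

U+02C4

Offset 0: leading byte 0xE8 = 11101000 → 3-byte char #1 = E8 A2 88.
Offset 3: leading byte 0xF0 = 11110000 → 4-byte char #2 = F0 B2 A6 9E.
Offset 7: leading byte 0xDD = 11011101 → 2-byte char #3 = DD 98.
Offset 9: leading byte 0xC5 = 11000101 → 2-byte char #4 = C5 9E.
Offset 11: leading byte 0xCB = 11001011 → 2-byte char #5 = CB 84.
Leading byte 0xCB = 11001011 matches 110xxxxx → 2-byte sequence.
Byte 1: 0xCB = 11001011, payload 01011 (5 bits).
Byte 2: 0x84 = 10000100 (10xxxxxx ✓), payload 000100.
Concatenate: 01011000100 = 0x2C4 (11 bits → U+02C4).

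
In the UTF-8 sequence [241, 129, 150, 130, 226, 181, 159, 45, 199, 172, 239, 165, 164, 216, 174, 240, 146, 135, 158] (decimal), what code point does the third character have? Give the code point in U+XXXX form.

Offset 0: leading byte 0xF1 = 11110001 → 4-byte char #1 = F1 81 96 82.
Offset 4: leading byte 0xE2 = 11100010 → 3-byte char #2 = E2 B5 9F.
Offset 7: leading byte 0x2D = 00101101 → 1-byte char #3 = 2D.
Leading byte 0x2D = 00101101 matches 0xxxxxxx → 1-byte sequence.
Byte 1: 0x2D = 00101101, payload 0101101 (7 bits).
Concatenate: 0101101 = 0x2D (7 bits → U+002D).

U+002D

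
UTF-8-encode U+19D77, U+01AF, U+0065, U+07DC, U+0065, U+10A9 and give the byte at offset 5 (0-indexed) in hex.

U+19D77 → 4-byte form F0 99 B5 B7 at offsets 0–3.
U+01AF → 2-byte form C6 AF at offsets 4–5.
Offset 5 falls in char 2's range; it's byte 2 of C6 AF = 0xAF.

0xAF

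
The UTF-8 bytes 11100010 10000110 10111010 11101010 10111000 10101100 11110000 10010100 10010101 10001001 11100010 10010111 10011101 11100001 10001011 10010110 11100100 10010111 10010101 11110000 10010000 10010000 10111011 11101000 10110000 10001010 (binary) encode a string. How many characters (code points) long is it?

8

Byte at offset 0: 0xE2 = 11100010 → 3-byte char (#1). Advance 3.
Byte at offset 3: 0xEA = 11101010 → 3-byte char (#2). Advance 3.
Byte at offset 6: 0xF0 = 11110000 → 4-byte char (#3). Advance 4.
Byte at offset 10: 0xE2 = 11100010 → 3-byte char (#4). Advance 3.
Byte at offset 13: 0xE1 = 11100001 → 3-byte char (#5). Advance 3.
Byte at offset 16: 0xE4 = 11100100 → 3-byte char (#6). Advance 3.
Byte at offset 19: 0xF0 = 11110000 → 4-byte char (#7). Advance 4.
Byte at offset 23: 0xE8 = 11101000 → 3-byte char (#8). Advance 3.
Reached end at offset 26 after 8 code points.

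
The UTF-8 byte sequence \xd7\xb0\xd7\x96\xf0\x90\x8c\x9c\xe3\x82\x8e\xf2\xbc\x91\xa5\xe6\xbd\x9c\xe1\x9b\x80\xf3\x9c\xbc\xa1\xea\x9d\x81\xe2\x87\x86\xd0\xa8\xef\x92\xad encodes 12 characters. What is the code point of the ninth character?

Offset 0: leading byte 0xD7 = 11010111 → 2-byte char #1 = D7 B0.
Offset 2: leading byte 0xD7 = 11010111 → 2-byte char #2 = D7 96.
Offset 4: leading byte 0xF0 = 11110000 → 4-byte char #3 = F0 90 8C 9C.
Offset 8: leading byte 0xE3 = 11100011 → 3-byte char #4 = E3 82 8E.
Offset 11: leading byte 0xF2 = 11110010 → 4-byte char #5 = F2 BC 91 A5.
Offset 15: leading byte 0xE6 = 11100110 → 3-byte char #6 = E6 BD 9C.
Offset 18: leading byte 0xE1 = 11100001 → 3-byte char #7 = E1 9B 80.
Offset 21: leading byte 0xF3 = 11110011 → 4-byte char #8 = F3 9C BC A1.
Offset 25: leading byte 0xEA = 11101010 → 3-byte char #9 = EA 9D 81.
Leading byte 0xEA = 11101010 matches 1110xxxx → 3-byte sequence.
Byte 1: 0xEA = 11101010, payload 1010 (4 bits).
Byte 2: 0x9D = 10011101 (10xxxxxx ✓), payload 011101.
Byte 3: 0x81 = 10000001 (10xxxxxx ✓), payload 000001.
Concatenate: 1010011101000001 = 0xA741 (16 bits → U+A741).

U+A741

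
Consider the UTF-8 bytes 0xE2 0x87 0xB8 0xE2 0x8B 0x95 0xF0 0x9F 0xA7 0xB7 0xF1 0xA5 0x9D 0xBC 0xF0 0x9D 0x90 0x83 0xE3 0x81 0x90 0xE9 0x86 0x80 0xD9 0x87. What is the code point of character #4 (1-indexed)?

Offset 0: leading byte 0xE2 = 11100010 → 3-byte char #1 = E2 87 B8.
Offset 3: leading byte 0xE2 = 11100010 → 3-byte char #2 = E2 8B 95.
Offset 6: leading byte 0xF0 = 11110000 → 4-byte char #3 = F0 9F A7 B7.
Offset 10: leading byte 0xF1 = 11110001 → 4-byte char #4 = F1 A5 9D BC.
Leading byte 0xF1 = 11110001 matches 11110xxx → 4-byte sequence.
Byte 1: 0xF1 = 11110001, payload 001 (3 bits).
Byte 2: 0xA5 = 10100101 (10xxxxxx ✓), payload 100101.
Byte 3: 0x9D = 10011101 (10xxxxxx ✓), payload 011101.
Byte 4: 0xBC = 10111100 (10xxxxxx ✓), payload 111100.
Concatenate: 001100101011101111100 = 0x6577C (21 bits → U+6577C).

U+6577C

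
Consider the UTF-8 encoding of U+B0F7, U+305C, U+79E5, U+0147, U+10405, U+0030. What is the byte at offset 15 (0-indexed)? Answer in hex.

0x30

U+B0F7 → 3-byte form EB 83 B7 at offsets 0–2.
U+305C → 3-byte form E3 81 9C at offsets 3–5.
U+79E5 → 3-byte form E7 A7 A5 at offsets 6–8.
U+0147 → 2-byte form C5 87 at offsets 9–10.
U+10405 → 4-byte form F0 90 90 85 at offsets 11–14.
U+0030 → 1-byte form 30 at offsets 15–15.
Offset 15 falls in char 6's range; it's byte 1 of 30 = 0x30.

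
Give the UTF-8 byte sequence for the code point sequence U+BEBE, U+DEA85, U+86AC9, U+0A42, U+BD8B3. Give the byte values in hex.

U+BEBE: 3-byte form → EB BA BE.
U+DEA85: 4-byte form → F3 9E AA 85.
U+86AC9: 4-byte form → F2 86 AB 89.
U+0A42: 3-byte form → E0 A9 82.
U+BD8B3: 4-byte form → F2 BD A2 B3.
Concatenated (18 bytes): EB BA BE F3 9E AA 85 F2 86 AB 89 E0 A9 82 F2 BD A2 B3.

EB BA BE F3 9E AA 85 F2 86 AB 89 E0 A9 82 F2 BD A2 B3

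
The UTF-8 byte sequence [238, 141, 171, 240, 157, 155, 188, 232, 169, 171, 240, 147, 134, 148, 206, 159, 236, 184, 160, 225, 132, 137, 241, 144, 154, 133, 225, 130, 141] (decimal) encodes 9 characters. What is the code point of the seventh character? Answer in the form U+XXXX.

U+1109

Offset 0: leading byte 0xEE = 11101110 → 3-byte char #1 = EE 8D AB.
Offset 3: leading byte 0xF0 = 11110000 → 4-byte char #2 = F0 9D 9B BC.
Offset 7: leading byte 0xE8 = 11101000 → 3-byte char #3 = E8 A9 AB.
Offset 10: leading byte 0xF0 = 11110000 → 4-byte char #4 = F0 93 86 94.
Offset 14: leading byte 0xCE = 11001110 → 2-byte char #5 = CE 9F.
Offset 16: leading byte 0xEC = 11101100 → 3-byte char #6 = EC B8 A0.
Offset 19: leading byte 0xE1 = 11100001 → 3-byte char #7 = E1 84 89.
Leading byte 0xE1 = 11100001 matches 1110xxxx → 3-byte sequence.
Byte 1: 0xE1 = 11100001, payload 0001 (4 bits).
Byte 2: 0x84 = 10000100 (10xxxxxx ✓), payload 000100.
Byte 3: 0x89 = 10001001 (10xxxxxx ✓), payload 001001.
Concatenate: 0001000100001001 = 0x1109 (16 bits → U+1109).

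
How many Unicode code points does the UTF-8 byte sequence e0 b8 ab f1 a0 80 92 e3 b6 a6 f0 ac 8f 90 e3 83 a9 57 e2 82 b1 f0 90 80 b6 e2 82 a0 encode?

9

Byte at offset 0: 0xE0 = 11100000 → 3-byte char (#1). Advance 3.
Byte at offset 3: 0xF1 = 11110001 → 4-byte char (#2). Advance 4.
Byte at offset 7: 0xE3 = 11100011 → 3-byte char (#3). Advance 3.
Byte at offset 10: 0xF0 = 11110000 → 4-byte char (#4). Advance 4.
Byte at offset 14: 0xE3 = 11100011 → 3-byte char (#5). Advance 3.
Byte at offset 17: 0x57 = 01010111 → 1-byte char (#6). Advance 1.
Byte at offset 18: 0xE2 = 11100010 → 3-byte char (#7). Advance 3.
Byte at offset 21: 0xF0 = 11110000 → 4-byte char (#8). Advance 4.
Byte at offset 25: 0xE2 = 11100010 → 3-byte char (#9). Advance 3.
Reached end at offset 28 after 9 code points.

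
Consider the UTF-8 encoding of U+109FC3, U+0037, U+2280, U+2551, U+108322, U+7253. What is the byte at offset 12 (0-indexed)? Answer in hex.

U+109FC3 → 4-byte form F4 89 BF 83 at offsets 0–3.
U+0037 → 1-byte form 37 at offsets 4–4.
U+2280 → 3-byte form E2 8A 80 at offsets 5–7.
U+2551 → 3-byte form E2 95 91 at offsets 8–10.
U+108322 → 4-byte form F4 88 8C A2 at offsets 11–14.
Offset 12 falls in char 5's range; it's byte 2 of F4 88 8C A2 = 0x88.

0x88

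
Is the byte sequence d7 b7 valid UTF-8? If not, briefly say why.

valid

Leading byte 0xD7 = 11010111 → 2-byte form.
Continuation bytes 0xB7=10110111 all match 10xxxxxx.
Decoded value 0x5F7 is ≥ 0x80 (shortest form) and not a surrogate.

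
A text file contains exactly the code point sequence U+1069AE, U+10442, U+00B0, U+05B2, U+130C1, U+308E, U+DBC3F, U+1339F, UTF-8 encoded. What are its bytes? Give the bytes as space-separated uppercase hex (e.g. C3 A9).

F4 86 A6 AE F0 90 91 82 C2 B0 D6 B2 F0 93 83 81 E3 82 8E F3 9B B0 BF F0 93 8E 9F

U+1069AE: 4-byte form → F4 86 A6 AE.
U+10442: 4-byte form → F0 90 91 82.
U+00B0: 2-byte form → C2 B0.
U+05B2: 2-byte form → D6 B2.
U+130C1: 4-byte form → F0 93 83 81.
U+308E: 3-byte form → E3 82 8E.
U+DBC3F: 4-byte form → F3 9B B0 BF.
U+1339F: 4-byte form → F0 93 8E 9F.
Concatenated (27 bytes): F4 86 A6 AE F0 90 91 82 C2 B0 D6 B2 F0 93 83 81 E3 82 8E F3 9B B0 BF F0 93 8E 9F.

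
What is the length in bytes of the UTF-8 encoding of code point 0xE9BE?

3

U+E9BE = 0xE9BE. UTF-8 uses 1 byte below 0x80, 2 below 0x800, 3 below 0x10000, 4 up to 0x10FFFF. 0xE9BE is in U+0800–U+FFFF → 3 bytes.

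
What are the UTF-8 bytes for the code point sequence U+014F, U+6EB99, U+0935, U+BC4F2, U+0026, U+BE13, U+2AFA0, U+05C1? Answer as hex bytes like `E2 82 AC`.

C5 8F F1 AE AE 99 E0 A4 B5 F2 BC 93 B2 26 EB B8 93 F0 AA BE A0 D7 81

U+014F: 2-byte form → C5 8F.
U+6EB99: 4-byte form → F1 AE AE 99.
U+0935: 3-byte form → E0 A4 B5.
U+BC4F2: 4-byte form → F2 BC 93 B2.
U+0026: 1-byte form → 26.
U+BE13: 3-byte form → EB B8 93.
U+2AFA0: 4-byte form → F0 AA BE A0.
U+05C1: 2-byte form → D7 81.
Concatenated (23 bytes): C5 8F F1 AE AE 99 E0 A4 B5 F2 BC 93 B2 26 EB B8 93 F0 AA BE A0 D7 81.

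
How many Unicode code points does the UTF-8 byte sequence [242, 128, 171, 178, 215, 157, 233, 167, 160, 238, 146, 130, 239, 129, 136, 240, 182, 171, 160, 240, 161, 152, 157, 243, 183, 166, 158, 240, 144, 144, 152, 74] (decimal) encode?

10

Byte at offset 0: 0xF2 = 11110010 → 4-byte char (#1). Advance 4.
Byte at offset 4: 0xD7 = 11010111 → 2-byte char (#2). Advance 2.
Byte at offset 6: 0xE9 = 11101001 → 3-byte char (#3). Advance 3.
Byte at offset 9: 0xEE = 11101110 → 3-byte char (#4). Advance 3.
Byte at offset 12: 0xEF = 11101111 → 3-byte char (#5). Advance 3.
Byte at offset 15: 0xF0 = 11110000 → 4-byte char (#6). Advance 4.
Byte at offset 19: 0xF0 = 11110000 → 4-byte char (#7). Advance 4.
Byte at offset 23: 0xF3 = 11110011 → 4-byte char (#8). Advance 4.
Byte at offset 27: 0xF0 = 11110000 → 4-byte char (#9). Advance 4.
Byte at offset 31: 0x4A = 01001010 → 1-byte char (#10). Advance 1.
Reached end at offset 32 after 10 code points.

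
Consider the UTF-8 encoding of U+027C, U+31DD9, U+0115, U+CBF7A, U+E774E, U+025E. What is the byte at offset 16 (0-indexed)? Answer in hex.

0xC9

U+027C → 2-byte form C9 BC at offsets 0–1.
U+31DD9 → 4-byte form F0 B1 B7 99 at offsets 2–5.
U+0115 → 2-byte form C4 95 at offsets 6–7.
U+CBF7A → 4-byte form F3 8B BD BA at offsets 8–11.
U+E774E → 4-byte form F3 A7 9D 8E at offsets 12–15.
U+025E → 2-byte form C9 9E at offsets 16–17.
Offset 16 falls in char 6's range; it's byte 1 of C9 9E = 0xC9.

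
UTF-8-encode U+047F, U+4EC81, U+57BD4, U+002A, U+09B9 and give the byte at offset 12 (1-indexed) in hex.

1-indexed offset 12 is 0-indexed offset 11.
U+047F → 2-byte form D1 BF at offsets 0–1.
U+4EC81 → 4-byte form F1 8E B2 81 at offsets 2–5.
U+57BD4 → 4-byte form F1 97 AF 94 at offsets 6–9.
U+002A → 1-byte form 2A at offsets 10–10.
U+09B9 → 3-byte form E0 A6 B9 at offsets 11–13.
Offset 11 falls in char 5's range; it's byte 1 of E0 A6 B9 = 0xE0.

0xE0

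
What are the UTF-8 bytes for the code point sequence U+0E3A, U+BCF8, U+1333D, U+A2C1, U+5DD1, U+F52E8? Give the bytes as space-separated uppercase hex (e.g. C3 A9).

U+0E3A: 3-byte form → E0 B8 BA.
U+BCF8: 3-byte form → EB B3 B8.
U+1333D: 4-byte form → F0 93 8C BD.
U+A2C1: 3-byte form → EA 8B 81.
U+5DD1: 3-byte form → E5 B7 91.
U+F52E8: 4-byte form → F3 B5 8B A8.
Concatenated (20 bytes): E0 B8 BA EB B3 B8 F0 93 8C BD EA 8B 81 E5 B7 91 F3 B5 8B A8.

E0 B8 BA EB B3 B8 F0 93 8C BD EA 8B 81 E5 B7 91 F3 B5 8B A8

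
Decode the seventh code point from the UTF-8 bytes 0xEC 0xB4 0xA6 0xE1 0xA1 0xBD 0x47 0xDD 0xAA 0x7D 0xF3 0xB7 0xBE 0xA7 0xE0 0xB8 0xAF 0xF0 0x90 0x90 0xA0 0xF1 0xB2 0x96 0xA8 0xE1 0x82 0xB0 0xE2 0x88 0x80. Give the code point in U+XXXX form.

U+0E2F

Offset 0: leading byte 0xEC = 11101100 → 3-byte char #1 = EC B4 A6.
Offset 3: leading byte 0xE1 = 11100001 → 3-byte char #2 = E1 A1 BD.
Offset 6: leading byte 0x47 = 01000111 → 1-byte char #3 = 47.
Offset 7: leading byte 0xDD = 11011101 → 2-byte char #4 = DD AA.
Offset 9: leading byte 0x7D = 01111101 → 1-byte char #5 = 7D.
Offset 10: leading byte 0xF3 = 11110011 → 4-byte char #6 = F3 B7 BE A7.
Offset 14: leading byte 0xE0 = 11100000 → 3-byte char #7 = E0 B8 AF.
Leading byte 0xE0 = 11100000 matches 1110xxxx → 3-byte sequence.
Byte 1: 0xE0 = 11100000, payload 0000 (4 bits).
Byte 2: 0xB8 = 10111000 (10xxxxxx ✓), payload 111000.
Byte 3: 0xAF = 10101111 (10xxxxxx ✓), payload 101111.
Concatenate: 0000111000101111 = 0xE2F (16 bits → U+0E2F).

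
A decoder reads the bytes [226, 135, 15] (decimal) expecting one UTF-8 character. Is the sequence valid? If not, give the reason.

invalid (non-continuation byte where continuation expected)

Leading byte 0xE2 = 11100010 → 3-byte form.
Byte 3 is 0x0F = 00001111, which is not 10xxxxxx — expected a continuation byte.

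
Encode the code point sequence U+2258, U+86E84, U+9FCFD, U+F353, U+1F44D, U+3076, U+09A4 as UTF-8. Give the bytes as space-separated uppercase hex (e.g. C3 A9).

E2 89 98 F2 86 BA 84 F2 9F B3 BD EF 8D 93 F0 9F 91 8D E3 81 B6 E0 A6 A4

U+2258: 3-byte form → E2 89 98.
U+86E84: 4-byte form → F2 86 BA 84.
U+9FCFD: 4-byte form → F2 9F B3 BD.
U+F353: 3-byte form → EF 8D 93.
U+1F44D: 4-byte form → F0 9F 91 8D.
U+3076: 3-byte form → E3 81 B6.
U+09A4: 3-byte form → E0 A6 A4.
Concatenated (24 bytes): E2 89 98 F2 86 BA 84 F2 9F B3 BD EF 8D 93 F0 9F 91 8D E3 81 B6 E0 A6 A4.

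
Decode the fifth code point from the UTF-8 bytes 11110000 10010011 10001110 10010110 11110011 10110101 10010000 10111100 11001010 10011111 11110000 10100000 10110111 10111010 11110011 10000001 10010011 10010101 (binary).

Offset 0: leading byte 0xF0 = 11110000 → 4-byte char #1 = F0 93 8E 96.
Offset 4: leading byte 0xF3 = 11110011 → 4-byte char #2 = F3 B5 90 BC.
Offset 8: leading byte 0xCA = 11001010 → 2-byte char #3 = CA 9F.
Offset 10: leading byte 0xF0 = 11110000 → 4-byte char #4 = F0 A0 B7 BA.
Offset 14: leading byte 0xF3 = 11110011 → 4-byte char #5 = F3 81 93 95.
Leading byte 0xF3 = 11110011 matches 11110xxx → 4-byte sequence.
Byte 1: 0xF3 = 11110011, payload 011 (3 bits).
Byte 2: 0x81 = 10000001 (10xxxxxx ✓), payload 000001.
Byte 3: 0x93 = 10010011 (10xxxxxx ✓), payload 010011.
Byte 4: 0x95 = 10010101 (10xxxxxx ✓), payload 010101.
Concatenate: 011000001010011010101 = 0xC14D5 (21 bits → U+C14D5).

U+C14D5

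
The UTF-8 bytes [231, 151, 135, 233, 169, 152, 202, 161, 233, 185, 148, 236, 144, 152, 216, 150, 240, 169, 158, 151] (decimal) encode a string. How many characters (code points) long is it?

Byte at offset 0: 0xE7 = 11100111 → 3-byte char (#1). Advance 3.
Byte at offset 3: 0xE9 = 11101001 → 3-byte char (#2). Advance 3.
Byte at offset 6: 0xCA = 11001010 → 2-byte char (#3). Advance 2.
Byte at offset 8: 0xE9 = 11101001 → 3-byte char (#4). Advance 3.
Byte at offset 11: 0xEC = 11101100 → 3-byte char (#5). Advance 3.
Byte at offset 14: 0xD8 = 11011000 → 2-byte char (#6). Advance 2.
Byte at offset 16: 0xF0 = 11110000 → 4-byte char (#7). Advance 4.
Reached end at offset 20 after 7 code points.

7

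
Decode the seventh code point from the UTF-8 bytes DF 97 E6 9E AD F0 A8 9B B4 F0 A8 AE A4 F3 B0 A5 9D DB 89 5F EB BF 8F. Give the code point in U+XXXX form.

U+005F

Offset 0: leading byte 0xDF = 11011111 → 2-byte char #1 = DF 97.
Offset 2: leading byte 0xE6 = 11100110 → 3-byte char #2 = E6 9E AD.
Offset 5: leading byte 0xF0 = 11110000 → 4-byte char #3 = F0 A8 9B B4.
Offset 9: leading byte 0xF0 = 11110000 → 4-byte char #4 = F0 A8 AE A4.
Offset 13: leading byte 0xF3 = 11110011 → 4-byte char #5 = F3 B0 A5 9D.
Offset 17: leading byte 0xDB = 11011011 → 2-byte char #6 = DB 89.
Offset 19: leading byte 0x5F = 01011111 → 1-byte char #7 = 5F.
Leading byte 0x5F = 01011111 matches 0xxxxxxx → 1-byte sequence.
Byte 1: 0x5F = 01011111, payload 1011111 (7 bits).
Concatenate: 1011111 = 0x5F (7 bits → U+005F).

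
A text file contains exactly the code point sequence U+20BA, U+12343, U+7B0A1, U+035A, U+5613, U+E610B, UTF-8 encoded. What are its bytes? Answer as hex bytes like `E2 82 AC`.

U+20BA: 3-byte form → E2 82 BA.
U+12343: 4-byte form → F0 92 8D 83.
U+7B0A1: 4-byte form → F1 BB 82 A1.
U+035A: 2-byte form → CD 9A.
U+5613: 3-byte form → E5 98 93.
U+E610B: 4-byte form → F3 A6 84 8B.
Concatenated (20 bytes): E2 82 BA F0 92 8D 83 F1 BB 82 A1 CD 9A E5 98 93 F3 A6 84 8B.

E2 82 BA F0 92 8D 83 F1 BB 82 A1 CD 9A E5 98 93 F3 A6 84 8B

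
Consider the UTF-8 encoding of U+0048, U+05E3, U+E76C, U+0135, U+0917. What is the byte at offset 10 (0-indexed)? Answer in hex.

0x97

U+0048 → 1-byte form 48 at offsets 0–0.
U+05E3 → 2-byte form D7 A3 at offsets 1–2.
U+E76C → 3-byte form EE 9D AC at offsets 3–5.
U+0135 → 2-byte form C4 B5 at offsets 6–7.
U+0917 → 3-byte form E0 A4 97 at offsets 8–10.
Offset 10 falls in char 5's range; it's byte 3 of E0 A4 97 = 0x97.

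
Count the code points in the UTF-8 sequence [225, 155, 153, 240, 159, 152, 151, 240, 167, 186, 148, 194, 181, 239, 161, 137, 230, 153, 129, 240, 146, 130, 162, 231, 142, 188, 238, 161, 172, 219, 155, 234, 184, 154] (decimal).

11

Byte at offset 0: 0xE1 = 11100001 → 3-byte char (#1). Advance 3.
Byte at offset 3: 0xF0 = 11110000 → 4-byte char (#2). Advance 4.
Byte at offset 7: 0xF0 = 11110000 → 4-byte char (#3). Advance 4.
Byte at offset 11: 0xC2 = 11000010 → 2-byte char (#4). Advance 2.
Byte at offset 13: 0xEF = 11101111 → 3-byte char (#5). Advance 3.
Byte at offset 16: 0xE6 = 11100110 → 3-byte char (#6). Advance 3.
Byte at offset 19: 0xF0 = 11110000 → 4-byte char (#7). Advance 4.
Byte at offset 23: 0xE7 = 11100111 → 3-byte char (#8). Advance 3.
Byte at offset 26: 0xEE = 11101110 → 3-byte char (#9). Advance 3.
Byte at offset 29: 0xDB = 11011011 → 2-byte char (#10). Advance 2.
Byte at offset 31: 0xEA = 11101010 → 3-byte char (#11). Advance 3.
Reached end at offset 34 after 11 code points.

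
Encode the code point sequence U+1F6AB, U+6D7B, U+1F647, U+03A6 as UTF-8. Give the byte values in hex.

F0 9F 9A AB E6 B5 BB F0 9F 99 87 CE A6

U+1F6AB: 4-byte form → F0 9F 9A AB.
U+6D7B: 3-byte form → E6 B5 BB.
U+1F647: 4-byte form → F0 9F 99 87.
U+03A6: 2-byte form → CE A6.
Concatenated (13 bytes): F0 9F 9A AB E6 B5 BB F0 9F 99 87 CE A6.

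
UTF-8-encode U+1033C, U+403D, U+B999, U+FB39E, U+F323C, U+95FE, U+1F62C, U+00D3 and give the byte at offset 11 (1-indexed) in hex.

1-indexed offset 11 is 0-indexed offset 10.
U+1033C → 4-byte form F0 90 8C BC at offsets 0–3.
U+403D → 3-byte form E4 80 BD at offsets 4–6.
U+B999 → 3-byte form EB A6 99 at offsets 7–9.
U+FB39E → 4-byte form F3 BB 8E 9E at offsets 10–13.
Offset 10 falls in char 4's range; it's byte 1 of F3 BB 8E 9E = 0xF3.

0xF3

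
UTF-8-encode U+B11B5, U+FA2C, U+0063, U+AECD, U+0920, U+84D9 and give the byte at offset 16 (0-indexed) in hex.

U+B11B5 → 4-byte form F2 B1 86 B5 at offsets 0–3.
U+FA2C → 3-byte form EF A8 AC at offsets 4–6.
U+0063 → 1-byte form 63 at offsets 7–7.
U+AECD → 3-byte form EA BB 8D at offsets 8–10.
U+0920 → 3-byte form E0 A4 A0 at offsets 11–13.
U+84D9 → 3-byte form E8 93 99 at offsets 14–16.
Offset 16 falls in char 6's range; it's byte 3 of E8 93 99 = 0x99.

0x99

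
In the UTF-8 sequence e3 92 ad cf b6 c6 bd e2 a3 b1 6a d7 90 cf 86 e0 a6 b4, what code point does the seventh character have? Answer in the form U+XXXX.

Offset 0: leading byte 0xE3 = 11100011 → 3-byte char #1 = E3 92 AD.
Offset 3: leading byte 0xCF = 11001111 → 2-byte char #2 = CF B6.
Offset 5: leading byte 0xC6 = 11000110 → 2-byte char #3 = C6 BD.
Offset 7: leading byte 0xE2 = 11100010 → 3-byte char #4 = E2 A3 B1.
Offset 10: leading byte 0x6A = 01101010 → 1-byte char #5 = 6A.
Offset 11: leading byte 0xD7 = 11010111 → 2-byte char #6 = D7 90.
Offset 13: leading byte 0xCF = 11001111 → 2-byte char #7 = CF 86.
Leading byte 0xCF = 11001111 matches 110xxxxx → 2-byte sequence.
Byte 1: 0xCF = 11001111, payload 01111 (5 bits).
Byte 2: 0x86 = 10000110 (10xxxxxx ✓), payload 000110.
Concatenate: 01111000110 = 0x3C6 (11 bits → U+03C6).

U+03C6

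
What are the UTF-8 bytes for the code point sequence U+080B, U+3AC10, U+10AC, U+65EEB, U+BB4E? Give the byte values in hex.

E0 A0 8B F0 BA B0 90 E1 82 AC F1 A5 BB AB EB AD 8E

U+080B: 3-byte form → E0 A0 8B.
U+3AC10: 4-byte form → F0 BA B0 90.
U+10AC: 3-byte form → E1 82 AC.
U+65EEB: 4-byte form → F1 A5 BB AB.
U+BB4E: 3-byte form → EB AD 8E.
Concatenated (17 bytes): E0 A0 8B F0 BA B0 90 E1 82 AC F1 A5 BB AB EB AD 8E.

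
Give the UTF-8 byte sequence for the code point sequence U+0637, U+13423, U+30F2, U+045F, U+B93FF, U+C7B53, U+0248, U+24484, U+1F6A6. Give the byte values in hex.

D8 B7 F0 93 90 A3 E3 83 B2 D1 9F F2 B9 8F BF F3 87 AD 93 C9 88 F0 A4 92 84 F0 9F 9A A6

U+0637: 2-byte form → D8 B7.
U+13423: 4-byte form → F0 93 90 A3.
U+30F2: 3-byte form → E3 83 B2.
U+045F: 2-byte form → D1 9F.
U+B93FF: 4-byte form → F2 B9 8F BF.
U+C7B53: 4-byte form → F3 87 AD 93.
U+0248: 2-byte form → C9 88.
U+24484: 4-byte form → F0 A4 92 84.
U+1F6A6: 4-byte form → F0 9F 9A A6.
Concatenated (29 bytes): D8 B7 F0 93 90 A3 E3 83 B2 D1 9F F2 B9 8F BF F3 87 AD 93 C9 88 F0 A4 92 84 F0 9F 9A A6.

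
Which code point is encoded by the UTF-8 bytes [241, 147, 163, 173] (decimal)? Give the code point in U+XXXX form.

Leading byte 0xF1 = 11110001 matches 11110xxx → 4-byte sequence.
Byte 1: 0xF1 = 11110001, payload 001 (3 bits).
Byte 2: 0x93 = 10010011 (10xxxxxx ✓), payload 010011.
Byte 3: 0xA3 = 10100011 (10xxxxxx ✓), payload 100011.
Byte 4: 0xAD = 10101101 (10xxxxxx ✓), payload 101101.
Concatenate: 001010011100011101101 = 0x538ED (21 bits → U+538ED).

U+538ED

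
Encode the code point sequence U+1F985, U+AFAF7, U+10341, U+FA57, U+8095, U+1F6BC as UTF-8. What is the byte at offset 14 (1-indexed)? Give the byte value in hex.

1-indexed offset 14 is 0-indexed offset 13.
U+1F985 → 4-byte form F0 9F A6 85 at offsets 0–3.
U+AFAF7 → 4-byte form F2 AF AB B7 at offsets 4–7.
U+10341 → 4-byte form F0 90 8D 81 at offsets 8–11.
U+FA57 → 3-byte form EF A9 97 at offsets 12–14.
Offset 13 falls in char 4's range; it's byte 2 of EF A9 97 = 0xA9.

0xA9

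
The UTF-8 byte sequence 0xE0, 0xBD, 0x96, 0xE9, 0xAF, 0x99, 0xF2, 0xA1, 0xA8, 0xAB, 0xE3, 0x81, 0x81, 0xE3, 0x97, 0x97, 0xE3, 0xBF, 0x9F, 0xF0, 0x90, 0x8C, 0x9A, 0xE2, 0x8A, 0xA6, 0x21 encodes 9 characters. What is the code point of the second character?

U+9BD9

Offset 0: leading byte 0xE0 = 11100000 → 3-byte char #1 = E0 BD 96.
Offset 3: leading byte 0xE9 = 11101001 → 3-byte char #2 = E9 AF 99.
Leading byte 0xE9 = 11101001 matches 1110xxxx → 3-byte sequence.
Byte 1: 0xE9 = 11101001, payload 1001 (4 bits).
Byte 2: 0xAF = 10101111 (10xxxxxx ✓), payload 101111.
Byte 3: 0x99 = 10011001 (10xxxxxx ✓), payload 011001.
Concatenate: 1001101111011001 = 0x9BD9 (16 bits → U+9BD9).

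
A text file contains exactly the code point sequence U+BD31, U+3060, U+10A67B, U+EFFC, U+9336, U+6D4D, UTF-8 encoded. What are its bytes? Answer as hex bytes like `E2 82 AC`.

U+BD31: 3-byte form → EB B4 B1.
U+3060: 3-byte form → E3 81 A0.
U+10A67B: 4-byte form → F4 8A 99 BB.
U+EFFC: 3-byte form → EE BF BC.
U+9336: 3-byte form → E9 8C B6.
U+6D4D: 3-byte form → E6 B5 8D.
Concatenated (19 bytes): EB B4 B1 E3 81 A0 F4 8A 99 BB EE BF BC E9 8C B6 E6 B5 8D.

EB B4 B1 E3 81 A0 F4 8A 99 BB EE BF BC E9 8C B6 E6 B5 8D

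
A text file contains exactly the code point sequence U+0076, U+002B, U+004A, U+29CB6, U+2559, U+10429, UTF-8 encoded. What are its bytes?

76 2B 4A F0 A9 B2 B6 E2 95 99 F0 90 90 A9

U+0076: 1-byte form → 76.
U+002B: 1-byte form → 2B.
U+004A: 1-byte form → 4A.
U+29CB6: 4-byte form → F0 A9 B2 B6.
U+2559: 3-byte form → E2 95 99.
U+10429: 4-byte form → F0 90 90 A9.
Concatenated (14 bytes): 76 2B 4A F0 A9 B2 B6 E2 95 99 F0 90 90 A9.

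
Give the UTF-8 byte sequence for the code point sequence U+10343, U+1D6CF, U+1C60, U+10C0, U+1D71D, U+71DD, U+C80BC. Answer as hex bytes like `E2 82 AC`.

F0 90 8D 83 F0 9D 9B 8F E1 B1 A0 E1 83 80 F0 9D 9C 9D E7 87 9D F3 88 82 BC

U+10343: 4-byte form → F0 90 8D 83.
U+1D6CF: 4-byte form → F0 9D 9B 8F.
U+1C60: 3-byte form → E1 B1 A0.
U+10C0: 3-byte form → E1 83 80.
U+1D71D: 4-byte form → F0 9D 9C 9D.
U+71DD: 3-byte form → E7 87 9D.
U+C80BC: 4-byte form → F3 88 82 BC.
Concatenated (25 bytes): F0 90 8D 83 F0 9D 9B 8F E1 B1 A0 E1 83 80 F0 9D 9C 9D E7 87 9D F3 88 82 BC.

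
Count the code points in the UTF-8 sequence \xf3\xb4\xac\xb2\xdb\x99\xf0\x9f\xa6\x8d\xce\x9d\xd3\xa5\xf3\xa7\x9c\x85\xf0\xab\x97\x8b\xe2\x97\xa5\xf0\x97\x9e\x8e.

Byte at offset 0: 0xF3 = 11110011 → 4-byte char (#1). Advance 4.
Byte at offset 4: 0xDB = 11011011 → 2-byte char (#2). Advance 2.
Byte at offset 6: 0xF0 = 11110000 → 4-byte char (#3). Advance 4.
Byte at offset 10: 0xCE = 11001110 → 2-byte char (#4). Advance 2.
Byte at offset 12: 0xD3 = 11010011 → 2-byte char (#5). Advance 2.
Byte at offset 14: 0xF3 = 11110011 → 4-byte char (#6). Advance 4.
Byte at offset 18: 0xF0 = 11110000 → 4-byte char (#7). Advance 4.
Byte at offset 22: 0xE2 = 11100010 → 3-byte char (#8). Advance 3.
Byte at offset 25: 0xF0 = 11110000 → 4-byte char (#9). Advance 4.
Reached end at offset 29 after 9 code points.

9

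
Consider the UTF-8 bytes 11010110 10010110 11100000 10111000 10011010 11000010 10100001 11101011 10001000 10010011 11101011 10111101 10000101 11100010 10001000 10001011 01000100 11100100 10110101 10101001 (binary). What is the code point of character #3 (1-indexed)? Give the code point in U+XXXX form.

Offset 0: leading byte 0xD6 = 11010110 → 2-byte char #1 = D6 96.
Offset 2: leading byte 0xE0 = 11100000 → 3-byte char #2 = E0 B8 9A.
Offset 5: leading byte 0xC2 = 11000010 → 2-byte char #3 = C2 A1.
Leading byte 0xC2 = 11000010 matches 110xxxxx → 2-byte sequence.
Byte 1: 0xC2 = 11000010, payload 00010 (5 bits).
Byte 2: 0xA1 = 10100001 (10xxxxxx ✓), payload 100001.
Concatenate: 00010100001 = 0xA1 (11 bits → U+00A1).

U+00A1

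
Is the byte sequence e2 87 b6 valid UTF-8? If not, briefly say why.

Leading byte 0xE2 = 11100010 → 3-byte form.
Continuation bytes 0x87=10000111, 0xB6=10110110 all match 10xxxxxx.
Decoded value 0x21F6 is ≥ 0x800 (shortest form) and not a surrogate.

valid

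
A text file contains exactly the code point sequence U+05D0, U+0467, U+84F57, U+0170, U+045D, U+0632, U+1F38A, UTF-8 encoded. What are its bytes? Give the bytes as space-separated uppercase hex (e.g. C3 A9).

D7 90 D1 A7 F2 84 BD 97 C5 B0 D1 9D D8 B2 F0 9F 8E 8A

U+05D0: 2-byte form → D7 90.
U+0467: 2-byte form → D1 A7.
U+84F57: 4-byte form → F2 84 BD 97.
U+0170: 2-byte form → C5 B0.
U+045D: 2-byte form → D1 9D.
U+0632: 2-byte form → D8 B2.
U+1F38A: 4-byte form → F0 9F 8E 8A.
Concatenated (18 bytes): D7 90 D1 A7 F2 84 BD 97 C5 B0 D1 9D D8 B2 F0 9F 8E 8A.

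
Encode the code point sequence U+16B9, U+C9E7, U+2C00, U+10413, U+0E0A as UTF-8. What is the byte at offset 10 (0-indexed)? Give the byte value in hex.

U+16B9 → 3-byte form E1 9A B9 at offsets 0–2.
U+C9E7 → 3-byte form EC A7 A7 at offsets 3–5.
U+2C00 → 3-byte form E2 B0 80 at offsets 6–8.
U+10413 → 4-byte form F0 90 90 93 at offsets 9–12.
Offset 10 falls in char 4's range; it's byte 2 of F0 90 90 93 = 0x90.

0x90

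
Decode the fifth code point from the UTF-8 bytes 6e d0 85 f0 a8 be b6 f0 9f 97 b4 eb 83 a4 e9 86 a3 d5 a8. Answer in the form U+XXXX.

Offset 0: leading byte 0x6E = 01101110 → 1-byte char #1 = 6E.
Offset 1: leading byte 0xD0 = 11010000 → 2-byte char #2 = D0 85.
Offset 3: leading byte 0xF0 = 11110000 → 4-byte char #3 = F0 A8 BE B6.
Offset 7: leading byte 0xF0 = 11110000 → 4-byte char #4 = F0 9F 97 B4.
Offset 11: leading byte 0xEB = 11101011 → 3-byte char #5 = EB 83 A4.
Leading byte 0xEB = 11101011 matches 1110xxxx → 3-byte sequence.
Byte 1: 0xEB = 11101011, payload 1011 (4 bits).
Byte 2: 0x83 = 10000011 (10xxxxxx ✓), payload 000011.
Byte 3: 0xA4 = 10100100 (10xxxxxx ✓), payload 100100.
Concatenate: 1011000011100100 = 0xB0E4 (16 bits → U+B0E4).

U+B0E4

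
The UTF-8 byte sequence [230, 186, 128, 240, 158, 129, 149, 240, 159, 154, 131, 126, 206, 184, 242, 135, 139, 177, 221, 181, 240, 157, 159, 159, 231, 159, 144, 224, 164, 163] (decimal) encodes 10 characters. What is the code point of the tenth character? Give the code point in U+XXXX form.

U+0923

Offset 0: leading byte 0xE6 = 11100110 → 3-byte char #1 = E6 BA 80.
Offset 3: leading byte 0xF0 = 11110000 → 4-byte char #2 = F0 9E 81 95.
Offset 7: leading byte 0xF0 = 11110000 → 4-byte char #3 = F0 9F 9A 83.
Offset 11: leading byte 0x7E = 01111110 → 1-byte char #4 = 7E.
Offset 12: leading byte 0xCE = 11001110 → 2-byte char #5 = CE B8.
Offset 14: leading byte 0xF2 = 11110010 → 4-byte char #6 = F2 87 8B B1.
Offset 18: leading byte 0xDD = 11011101 → 2-byte char #7 = DD B5.
Offset 20: leading byte 0xF0 = 11110000 → 4-byte char #8 = F0 9D 9F 9F.
Offset 24: leading byte 0xE7 = 11100111 → 3-byte char #9 = E7 9F 90.
Offset 27: leading byte 0xE0 = 11100000 → 3-byte char #10 = E0 A4 A3.
Leading byte 0xE0 = 11100000 matches 1110xxxx → 3-byte sequence.
Byte 1: 0xE0 = 11100000, payload 0000 (4 bits).
Byte 2: 0xA4 = 10100100 (10xxxxxx ✓), payload 100100.
Byte 3: 0xA3 = 10100011 (10xxxxxx ✓), payload 100011.
Concatenate: 0000100100100011 = 0x923 (16 bits → U+0923).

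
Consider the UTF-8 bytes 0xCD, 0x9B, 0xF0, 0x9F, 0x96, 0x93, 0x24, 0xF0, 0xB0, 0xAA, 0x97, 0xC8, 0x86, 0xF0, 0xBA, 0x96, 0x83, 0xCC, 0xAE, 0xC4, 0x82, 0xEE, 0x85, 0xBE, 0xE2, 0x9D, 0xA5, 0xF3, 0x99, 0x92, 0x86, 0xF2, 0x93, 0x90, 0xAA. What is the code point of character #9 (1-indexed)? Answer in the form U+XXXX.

U+E17E

Offset 0: leading byte 0xCD = 11001101 → 2-byte char #1 = CD 9B.
Offset 2: leading byte 0xF0 = 11110000 → 4-byte char #2 = F0 9F 96 93.
Offset 6: leading byte 0x24 = 00100100 → 1-byte char #3 = 24.
Offset 7: leading byte 0xF0 = 11110000 → 4-byte char #4 = F0 B0 AA 97.
Offset 11: leading byte 0xC8 = 11001000 → 2-byte char #5 = C8 86.
Offset 13: leading byte 0xF0 = 11110000 → 4-byte char #6 = F0 BA 96 83.
Offset 17: leading byte 0xCC = 11001100 → 2-byte char #7 = CC AE.
Offset 19: leading byte 0xC4 = 11000100 → 2-byte char #8 = C4 82.
Offset 21: leading byte 0xEE = 11101110 → 3-byte char #9 = EE 85 BE.
Leading byte 0xEE = 11101110 matches 1110xxxx → 3-byte sequence.
Byte 1: 0xEE = 11101110, payload 1110 (4 bits).
Byte 2: 0x85 = 10000101 (10xxxxxx ✓), payload 000101.
Byte 3: 0xBE = 10111110 (10xxxxxx ✓), payload 111110.
Concatenate: 1110000101111110 = 0xE17E (16 bits → U+E17E).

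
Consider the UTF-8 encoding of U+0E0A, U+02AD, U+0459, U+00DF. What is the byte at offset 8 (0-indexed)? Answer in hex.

U+0E0A → 3-byte form E0 B8 8A at offsets 0–2.
U+02AD → 2-byte form CA AD at offsets 3–4.
U+0459 → 2-byte form D1 99 at offsets 5–6.
U+00DF → 2-byte form C3 9F at offsets 7–8.
Offset 8 falls in char 4's range; it's byte 2 of C3 9F = 0x9F.

0x9F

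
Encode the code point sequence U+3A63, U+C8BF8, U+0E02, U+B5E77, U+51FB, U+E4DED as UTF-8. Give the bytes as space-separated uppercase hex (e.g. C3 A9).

U+3A63: 3-byte form → E3 A9 A3.
U+C8BF8: 4-byte form → F3 88 AF B8.
U+0E02: 3-byte form → E0 B8 82.
U+B5E77: 4-byte form → F2 B5 B9 B7.
U+51FB: 3-byte form → E5 87 BB.
U+E4DED: 4-byte form → F3 A4 B7 AD.
Concatenated (21 bytes): E3 A9 A3 F3 88 AF B8 E0 B8 82 F2 B5 B9 B7 E5 87 BB F3 A4 B7 AD.

E3 A9 A3 F3 88 AF B8 E0 B8 82 F2 B5 B9 B7 E5 87 BB F3 A4 B7 AD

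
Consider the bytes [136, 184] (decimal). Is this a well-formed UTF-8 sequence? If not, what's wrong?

invalid (continuation byte with no leading byte)

Byte 0x88 = 10001000 has the form 10xxxxxx — a continuation byte — but there is no preceding leading byte.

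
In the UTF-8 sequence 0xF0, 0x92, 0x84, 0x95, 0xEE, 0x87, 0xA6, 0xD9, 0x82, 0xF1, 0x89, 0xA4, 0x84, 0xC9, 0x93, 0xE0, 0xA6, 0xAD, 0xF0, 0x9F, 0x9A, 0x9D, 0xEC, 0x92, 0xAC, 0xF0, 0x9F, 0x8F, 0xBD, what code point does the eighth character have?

Offset 0: leading byte 0xF0 = 11110000 → 4-byte char #1 = F0 92 84 95.
Offset 4: leading byte 0xEE = 11101110 → 3-byte char #2 = EE 87 A6.
Offset 7: leading byte 0xD9 = 11011001 → 2-byte char #3 = D9 82.
Offset 9: leading byte 0xF1 = 11110001 → 4-byte char #4 = F1 89 A4 84.
Offset 13: leading byte 0xC9 = 11001001 → 2-byte char #5 = C9 93.
Offset 15: leading byte 0xE0 = 11100000 → 3-byte char #6 = E0 A6 AD.
Offset 18: leading byte 0xF0 = 11110000 → 4-byte char #7 = F0 9F 9A 9D.
Offset 22: leading byte 0xEC = 11101100 → 3-byte char #8 = EC 92 AC.
Leading byte 0xEC = 11101100 matches 1110xxxx → 3-byte sequence.
Byte 1: 0xEC = 11101100, payload 1100 (4 bits).
Byte 2: 0x92 = 10010010 (10xxxxxx ✓), payload 010010.
Byte 3: 0xAC = 10101100 (10xxxxxx ✓), payload 101100.
Concatenate: 1100010010101100 = 0xC4AC (16 bits → U+C4AC).

U+C4AC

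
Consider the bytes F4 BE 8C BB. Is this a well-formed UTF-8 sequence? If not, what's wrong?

Leading byte 0xF4 = 11110100 → 4-byte form.
Payload = 0x13E33B, which exceeds U+10FFFF, the maximum Unicode code point. (Leading bytes F5–FF, or F4 followed by ≥ 0x90, are invalid.)

invalid (encodes a value above U+10FFFF)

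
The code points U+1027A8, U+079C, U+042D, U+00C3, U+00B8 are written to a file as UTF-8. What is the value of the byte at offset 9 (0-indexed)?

0x83

U+1027A8 → 4-byte form F4 82 9E A8 at offsets 0–3.
U+079C → 2-byte form DE 9C at offsets 4–5.
U+042D → 2-byte form D0 AD at offsets 6–7.
U+00C3 → 2-byte form C3 83 at offsets 8–9.
Offset 9 falls in char 4's range; it's byte 2 of C3 83 = 0x83.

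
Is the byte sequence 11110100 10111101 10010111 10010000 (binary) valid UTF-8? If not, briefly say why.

Leading byte 0xF4 = 11110100 → 4-byte form.
Payload = 0x13D5D0, which exceeds U+10FFFF, the maximum Unicode code point. (Leading bytes F5–FF, or F4 followed by ≥ 0x90, are invalid.)

invalid (encodes a value above U+10FFFF)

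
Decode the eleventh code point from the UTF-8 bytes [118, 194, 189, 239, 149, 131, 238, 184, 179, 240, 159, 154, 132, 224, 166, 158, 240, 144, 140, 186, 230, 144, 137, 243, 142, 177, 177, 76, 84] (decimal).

Offset 0: leading byte 0x76 = 01110110 → 1-byte char #1 = 76.
Offset 1: leading byte 0xC2 = 11000010 → 2-byte char #2 = C2 BD.
Offset 3: leading byte 0xEF = 11101111 → 3-byte char #3 = EF 95 83.
Offset 6: leading byte 0xEE = 11101110 → 3-byte char #4 = EE B8 B3.
Offset 9: leading byte 0xF0 = 11110000 → 4-byte char #5 = F0 9F 9A 84.
Offset 13: leading byte 0xE0 = 11100000 → 3-byte char #6 = E0 A6 9E.
Offset 16: leading byte 0xF0 = 11110000 → 4-byte char #7 = F0 90 8C BA.
Offset 20: leading byte 0xE6 = 11100110 → 3-byte char #8 = E6 90 89.
Offset 23: leading byte 0xF3 = 11110011 → 4-byte char #9 = F3 8E B1 B1.
Offset 27: leading byte 0x4C = 01001100 → 1-byte char #10 = 4C.
Offset 28: leading byte 0x54 = 01010100 → 1-byte char #11 = 54.
Leading byte 0x54 = 01010100 matches 0xxxxxxx → 1-byte sequence.
Byte 1: 0x54 = 01010100, payload 1010100 (7 bits).
Concatenate: 1010100 = 0x54 (7 bits → U+0054).

U+0054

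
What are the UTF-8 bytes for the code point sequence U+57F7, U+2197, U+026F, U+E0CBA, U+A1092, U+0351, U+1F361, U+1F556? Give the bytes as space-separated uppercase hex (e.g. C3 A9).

U+57F7: 3-byte form → E5 9F B7.
U+2197: 3-byte form → E2 86 97.
U+026F: 2-byte form → C9 AF.
U+E0CBA: 4-byte form → F3 A0 B2 BA.
U+A1092: 4-byte form → F2 A1 82 92.
U+0351: 2-byte form → CD 91.
U+1F361: 4-byte form → F0 9F 8D A1.
U+1F556: 4-byte form → F0 9F 95 96.
Concatenated (26 bytes): E5 9F B7 E2 86 97 C9 AF F3 A0 B2 BA F2 A1 82 92 CD 91 F0 9F 8D A1 F0 9F 95 96.

E5 9F B7 E2 86 97 C9 AF F3 A0 B2 BA F2 A1 82 92 CD 91 F0 9F 8D A1 F0 9F 95 96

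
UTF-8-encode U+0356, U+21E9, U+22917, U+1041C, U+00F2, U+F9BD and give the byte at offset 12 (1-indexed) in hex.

1-indexed offset 12 is 0-indexed offset 11.
U+0356 → 2-byte form CD 96 at offsets 0–1.
U+21E9 → 3-byte form E2 87 A9 at offsets 2–4.
U+22917 → 4-byte form F0 A2 A4 97 at offsets 5–8.
U+1041C → 4-byte form F0 90 90 9C at offsets 9–12.
Offset 11 falls in char 4's range; it's byte 3 of F0 90 90 9C = 0x90.

0x90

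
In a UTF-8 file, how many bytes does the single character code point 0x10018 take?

U+10018 = 0x10018. UTF-8 uses 1 byte below 0x80, 2 below 0x800, 3 below 0x10000, 4 up to 0x10FFFF. 0x10018 is in U+10000–U+10FFFF → 4 bytes.

4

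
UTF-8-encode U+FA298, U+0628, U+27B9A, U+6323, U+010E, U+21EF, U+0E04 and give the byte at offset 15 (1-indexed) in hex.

1-indexed offset 15 is 0-indexed offset 14.
U+FA298 → 4-byte form F3 BA 8A 98 at offsets 0–3.
U+0628 → 2-byte form D8 A8 at offsets 4–5.
U+27B9A → 4-byte form F0 A7 AE 9A at offsets 6–9.
U+6323 → 3-byte form E6 8C A3 at offsets 10–12.
U+010E → 2-byte form C4 8E at offsets 13–14.
Offset 14 falls in char 5's range; it's byte 2 of C4 8E = 0x8E.

0x8E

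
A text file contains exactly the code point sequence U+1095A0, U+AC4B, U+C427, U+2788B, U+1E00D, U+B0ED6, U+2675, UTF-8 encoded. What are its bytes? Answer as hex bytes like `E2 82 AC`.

U+1095A0: 4-byte form → F4 89 96 A0.
U+AC4B: 3-byte form → EA B1 8B.
U+C427: 3-byte form → EC 90 A7.
U+2788B: 4-byte form → F0 A7 A2 8B.
U+1E00D: 4-byte form → F0 9E 80 8D.
U+B0ED6: 4-byte form → F2 B0 BB 96.
U+2675: 3-byte form → E2 99 B5.
Concatenated (25 bytes): F4 89 96 A0 EA B1 8B EC 90 A7 F0 A7 A2 8B F0 9E 80 8D F2 B0 BB 96 E2 99 B5.

F4 89 96 A0 EA B1 8B EC 90 A7 F0 A7 A2 8B F0 9E 80 8D F2 B0 BB 96 E2 99 B5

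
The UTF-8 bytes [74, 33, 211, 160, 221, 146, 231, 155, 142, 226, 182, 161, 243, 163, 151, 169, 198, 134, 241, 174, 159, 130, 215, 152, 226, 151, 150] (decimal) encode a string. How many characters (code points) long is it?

Byte at offset 0: 0x4A = 01001010 → 1-byte char (#1). Advance 1.
Byte at offset 1: 0x21 = 00100001 → 1-byte char (#2). Advance 1.
Byte at offset 2: 0xD3 = 11010011 → 2-byte char (#3). Advance 2.
Byte at offset 4: 0xDD = 11011101 → 2-byte char (#4). Advance 2.
Byte at offset 6: 0xE7 = 11100111 → 3-byte char (#5). Advance 3.
Byte at offset 9: 0xE2 = 11100010 → 3-byte char (#6). Advance 3.
Byte at offset 12: 0xF3 = 11110011 → 4-byte char (#7). Advance 4.
Byte at offset 16: 0xC6 = 11000110 → 2-byte char (#8). Advance 2.
Byte at offset 18: 0xF1 = 11110001 → 4-byte char (#9). Advance 4.
Byte at offset 22: 0xD7 = 11010111 → 2-byte char (#10). Advance 2.
Byte at offset 24: 0xE2 = 11100010 → 3-byte char (#11). Advance 3.
Reached end at offset 27 after 11 code points.

11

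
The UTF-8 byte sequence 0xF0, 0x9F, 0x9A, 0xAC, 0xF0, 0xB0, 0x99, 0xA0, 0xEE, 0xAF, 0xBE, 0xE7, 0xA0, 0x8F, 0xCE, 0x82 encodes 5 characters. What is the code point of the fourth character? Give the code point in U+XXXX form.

U+780F

Offset 0: leading byte 0xF0 = 11110000 → 4-byte char #1 = F0 9F 9A AC.
Offset 4: leading byte 0xF0 = 11110000 → 4-byte char #2 = F0 B0 99 A0.
Offset 8: leading byte 0xEE = 11101110 → 3-byte char #3 = EE AF BE.
Offset 11: leading byte 0xE7 = 11100111 → 3-byte char #4 = E7 A0 8F.
Leading byte 0xE7 = 11100111 matches 1110xxxx → 3-byte sequence.
Byte 1: 0xE7 = 11100111, payload 0111 (4 bits).
Byte 2: 0xA0 = 10100000 (10xxxxxx ✓), payload 100000.
Byte 3: 0x8F = 10001111 (10xxxxxx ✓), payload 001111.
Concatenate: 0111100000001111 = 0x780F (16 bits → U+780F).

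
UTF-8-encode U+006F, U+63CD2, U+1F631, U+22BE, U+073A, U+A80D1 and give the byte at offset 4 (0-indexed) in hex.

U+006F → 1-byte form 6F at offsets 0–0.
U+63CD2 → 4-byte form F1 A3 B3 92 at offsets 1–4.
Offset 4 falls in char 2's range; it's byte 4 of F1 A3 B3 92 = 0x92.

0x92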